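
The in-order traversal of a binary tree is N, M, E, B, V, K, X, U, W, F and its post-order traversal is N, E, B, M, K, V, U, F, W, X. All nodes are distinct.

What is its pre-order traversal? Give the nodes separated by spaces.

The last element of post-order is the root; it splits in-order into left and right subtrees.
Root X: left subtree has 6 nodes {N, M, E, B, V, K}, right has 3 {U, W, F}.
  Root V: left subtree has 4 nodes {N, M, E, B}, right has 1 {K}.
    Root M: left subtree has 1 node {N}, right has 2 {E, B}.
      Root B: left subtree has 1 node {E}, right has 0 { }.
  Root W: left subtree has 1 node {U}, right has 1 {F}.

X V M N B E K W U F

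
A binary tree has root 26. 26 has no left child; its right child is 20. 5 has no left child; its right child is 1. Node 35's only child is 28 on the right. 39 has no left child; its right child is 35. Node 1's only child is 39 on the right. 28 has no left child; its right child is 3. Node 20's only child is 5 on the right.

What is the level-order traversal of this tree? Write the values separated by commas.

Level-order visits nodes level by level from the root, left to right within each level.
Level 0: 26
Level 1: 20
Level 2: 5
Level 3: 1
Level 4: 39
Level 5: 35
Level 6: 28
Level 7: 3

26, 20, 5, 1, 39, 35, 28, 3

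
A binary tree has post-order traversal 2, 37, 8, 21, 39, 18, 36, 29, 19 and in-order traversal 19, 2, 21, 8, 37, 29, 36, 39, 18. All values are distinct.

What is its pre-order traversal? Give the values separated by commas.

19, 29, 21, 2, 8, 37, 36, 18, 39

The last element of post-order is the root; it splits in-order into left and right subtrees.
Root 19: left subtree has 0 nodes { }, right has 8 {2, 21, 8, 37, 29, 36, 39, 18}.
  Root 29: left subtree has 4 nodes {2, 21, 8, 37}, right has 3 {36, 39, 18}.
    Root 21: left subtree has 1 node {2}, right has 2 {8, 37}.
      Root 8: left subtree has 0 nodes { }, right has 1 {37}.
    Root 36: left subtree has 0 nodes { }, right has 2 {39, 18}.
      Root 18: left subtree has 1 node {39}, right has 0 { }.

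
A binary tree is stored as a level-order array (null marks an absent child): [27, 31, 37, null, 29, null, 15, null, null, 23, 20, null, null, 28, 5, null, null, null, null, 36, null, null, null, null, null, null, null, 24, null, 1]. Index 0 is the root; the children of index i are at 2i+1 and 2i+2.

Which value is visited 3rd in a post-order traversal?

20

Post-order visits the left subtree, then the right subtree, then the node.
At 27: go left to 31.
  At 31: no left child.
  At 31: go right to 29.
    At 29: go left to 23.
      At 23: go left to 36.
        36 is a leaf — visit 36.
      At 23: no right child.
      Visit 23.
    At 29: go right to 20.
      20 is a leaf — visit 20.
    Visit 29.
  Visit 31.
At 27: go right to 37.
  At 37: no left child.
  At 37: go right to 15.
    At 15: go left to 28.
      At 28: go left to 24.
        24 is a leaf — visit 24.
      At 28: no right child.
      Visit 28.
    At 15: go right to 5.
      At 5: go left to 1.
        1 is a leaf — visit 1.
      At 5: no right child.
      Visit 5.
    Visit 15.
  Visit 37.
Visit 27.
Full post-order sequence: 36, 23, 20, 29, 31, 24, 28, 1, 5, 15, 37, 27.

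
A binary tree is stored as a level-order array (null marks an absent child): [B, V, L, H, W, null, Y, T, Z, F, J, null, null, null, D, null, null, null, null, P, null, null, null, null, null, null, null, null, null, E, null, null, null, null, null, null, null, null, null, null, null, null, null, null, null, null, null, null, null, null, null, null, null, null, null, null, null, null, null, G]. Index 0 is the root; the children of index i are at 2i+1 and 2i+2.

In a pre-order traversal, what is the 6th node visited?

W

Pre-order visits the node, then its left subtree, then its right subtree.
Visit B.
At B: go left to V.
  Visit V.
  At V: go left to H.
    Visit H.
    At H: go left to T.
      T is a leaf — visit T.
    At H: go right to Z.
      Z is a leaf — visit Z.
  At V: go right to W.
    Visit W.
    At W: go left to F.
      Visit F.
      At F: go left to P.
        P is a leaf — visit P.
      At F: no right child.
    At W: go right to J.
      J is a leaf — visit J.
At B: go right to L.
  Visit L.
  At L: no left child.
  At L: go right to Y.
    Visit Y.
    At Y: no left child.
    At Y: go right to D.
      Visit D.
      At D: go left to E.
        Visit E.
        At E: go left to G.
          G is a leaf — visit G.
        At E: no right child.
      At D: no right child.
Full pre-order sequence: B, V, H, T, Z, W, F, P, J, L, Y, D, E, G.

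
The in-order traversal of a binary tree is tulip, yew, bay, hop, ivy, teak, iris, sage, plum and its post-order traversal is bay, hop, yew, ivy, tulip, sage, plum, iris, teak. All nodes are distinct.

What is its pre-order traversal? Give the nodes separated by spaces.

teak tulip ivy yew hop bay iris plum sage

The last element of post-order is the root; it splits in-order into left and right subtrees.
Root teak: left subtree has 5 nodes {tulip, yew, bay, hop, ivy}, right has 3 {iris, sage, plum}.
  Root tulip: left subtree has 0 nodes { }, right has 4 {yew, bay, hop, ivy}.
    Root ivy: left subtree has 3 nodes {yew, bay, hop}, right has 0 { }.
      Root yew: left subtree has 0 nodes { }, right has 2 {bay, hop}.
        Root hop: left subtree has 1 node {bay}, right has 0 { }.
  Root iris: left subtree has 0 nodes { }, right has 2 {sage, plum}.
    Root plum: left subtree has 1 node {sage}, right has 0 { }.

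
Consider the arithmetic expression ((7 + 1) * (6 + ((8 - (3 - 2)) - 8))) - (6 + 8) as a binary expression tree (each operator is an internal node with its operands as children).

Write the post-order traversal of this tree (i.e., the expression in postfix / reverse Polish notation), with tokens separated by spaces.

7 1 + 6 8 3 2 - - 8 - + * 6 8 + -

Post-order on an expression tree gives postfix notation: for each operator, emit left operand, right operand, then the operator.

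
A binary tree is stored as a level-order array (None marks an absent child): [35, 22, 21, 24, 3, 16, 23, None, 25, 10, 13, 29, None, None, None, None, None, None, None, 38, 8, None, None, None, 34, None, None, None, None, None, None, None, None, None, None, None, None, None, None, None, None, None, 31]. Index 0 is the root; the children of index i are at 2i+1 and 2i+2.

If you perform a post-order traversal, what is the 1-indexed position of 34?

Post-order visits the left subtree, then the right subtree, then the node.
At 35: go left to 22.
  At 22: go left to 24.
    At 24: no left child.
    At 24: go right to 25.
      25 is a leaf — visit 25.
    Visit 24.
  At 22: go right to 3.
    At 3: go left to 10.
      At 10: go left to 38.
        38 is a leaf — visit 38.
      At 10: go right to 8.
        At 8: no left child.
        At 8: go right to 31.
          31 is a leaf — visit 31.
        Visit 8.
      Visit 10.
    At 3: go right to 13.
      13 is a leaf — visit 13.
    Visit 3.
  Visit 22.
At 35: go right to 21.
  At 21: go left to 16.
    At 16: go left to 29.
      At 29: no left child.
      At 29: go right to 34.
        34 is a leaf — visit 34.
      Visit 29.
    At 16: no right child.
    Visit 16.
  At 21: go right to 23.
    23 is a leaf — visit 23.
  Visit 21.
Visit 35.
Full post-order sequence: 25, 24, 38, 31, 8, 10, 13, 3, 22, 34, 29, 16, 23, 21, 35.

10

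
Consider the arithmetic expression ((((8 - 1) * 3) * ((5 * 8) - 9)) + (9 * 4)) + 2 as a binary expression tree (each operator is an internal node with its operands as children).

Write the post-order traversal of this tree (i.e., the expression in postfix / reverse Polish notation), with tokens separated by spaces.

8 1 - 3 * 5 8 * 9 - * 9 4 * + 2 +

Post-order on an expression tree gives postfix notation: for each operator, emit left operand, right operand, then the operator.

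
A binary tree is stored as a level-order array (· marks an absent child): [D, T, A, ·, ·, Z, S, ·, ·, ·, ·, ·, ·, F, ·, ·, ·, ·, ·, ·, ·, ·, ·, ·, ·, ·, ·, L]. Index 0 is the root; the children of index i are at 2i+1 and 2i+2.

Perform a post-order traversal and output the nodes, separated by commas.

Post-order visits the left subtree, then the right subtree, then the node.
At D: go left to T.
  T is a leaf — visit T.
At D: go right to A.
  At A: go left to Z.
    Z is a leaf — visit Z.
  At A: go right to S.
    At S: go left to F.
      At F: go left to L.
        L is a leaf — visit L.
      At F: no right child.
      Visit F.
    At S: no right child.
    Visit S.
  Visit A.
Visit D.

T, Z, L, F, S, A, D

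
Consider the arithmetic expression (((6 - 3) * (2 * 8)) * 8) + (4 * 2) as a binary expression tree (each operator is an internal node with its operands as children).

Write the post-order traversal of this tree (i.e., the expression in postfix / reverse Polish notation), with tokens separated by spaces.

6 3 - 2 8 * * 8 * 4 2 * +

Post-order on an expression tree gives postfix notation: for each operator, emit left operand, right operand, then the operator.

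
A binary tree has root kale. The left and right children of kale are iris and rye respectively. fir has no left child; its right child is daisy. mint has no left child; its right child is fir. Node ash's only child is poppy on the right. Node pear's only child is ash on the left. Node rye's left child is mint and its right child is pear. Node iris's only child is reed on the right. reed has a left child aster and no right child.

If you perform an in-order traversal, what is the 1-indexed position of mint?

5

In-order visits the left subtree, then the node, then the right subtree.
At kale: go left to iris.
  At iris: no left child.
  Visit iris.
  At iris: go right to reed.
    At reed: go left to aster.
      aster is a leaf — visit aster.
    Visit reed.
    At reed: no right child.
Visit kale.
At kale: go right to rye.
  At rye: go left to mint.
    At mint: no left child.
    Visit mint.
    At mint: go right to fir.
      At fir: no left child.
      Visit fir.
      At fir: go right to daisy.
        daisy is a leaf — visit daisy.
  Visit rye.
  At rye: go right to pear.
    At pear: go left to ash.
      At ash: no left child.
      Visit ash.
      At ash: go right to poppy.
        poppy is a leaf — visit poppy.
    Visit pear.
    At pear: no right child.
Full in-order sequence: iris, aster, reed, kale, mint, fir, daisy, rye, ash, poppy, pear.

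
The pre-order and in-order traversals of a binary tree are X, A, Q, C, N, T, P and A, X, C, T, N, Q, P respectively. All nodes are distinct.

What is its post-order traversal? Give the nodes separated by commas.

The first element of pre-order is the root; it splits in-order into left and right subtrees.
Root X: left subtree has 1 node {A}, right has 5 {C, T, N, Q, P}.
  Root Q: left subtree has 3 nodes {C, T, N}, right has 1 {P}.
    Root C: left subtree has 0 nodes { }, right has 2 {T, N}.
      Root N: left subtree has 1 node {T}, right has 0 { }.

A, T, N, C, P, Q, X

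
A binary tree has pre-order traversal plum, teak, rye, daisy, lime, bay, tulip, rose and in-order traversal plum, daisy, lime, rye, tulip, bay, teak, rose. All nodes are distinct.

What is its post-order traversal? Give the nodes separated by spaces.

The first element of pre-order is the root; it splits in-order into left and right subtrees.
Root plum: left subtree has 0 nodes { }, right has 7 {daisy, lime, rye, tulip, bay, teak, rose}.
  Root teak: left subtree has 5 nodes {daisy, lime, rye, tulip, bay}, right has 1 {rose}.
    Root rye: left subtree has 2 nodes {daisy, lime}, right has 2 {tulip, bay}.
      Root daisy: left subtree has 0 nodes { }, right has 1 {lime}.
      Root bay: left subtree has 1 node {tulip}, right has 0 { }.

lime daisy tulip bay rye rose teak plum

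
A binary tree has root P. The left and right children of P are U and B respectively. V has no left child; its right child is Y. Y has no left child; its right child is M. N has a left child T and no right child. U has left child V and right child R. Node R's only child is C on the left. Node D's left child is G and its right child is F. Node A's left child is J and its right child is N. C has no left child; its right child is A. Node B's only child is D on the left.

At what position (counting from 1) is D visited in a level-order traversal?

6

Level-order visits nodes level by level from the root, left to right within each level.
Level 0: P
Level 1: U, B
Level 2: V, R, D
Level 3: Y, C, G, F
Level 4: M, A
Level 5: J, N
Level 6: T
Full level-order sequence: P, U, B, V, R, D, Y, C, G, F, M, A, J, N, T.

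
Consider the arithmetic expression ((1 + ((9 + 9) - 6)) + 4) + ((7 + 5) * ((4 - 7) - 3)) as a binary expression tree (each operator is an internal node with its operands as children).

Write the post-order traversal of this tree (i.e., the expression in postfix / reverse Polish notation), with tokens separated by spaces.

1 9 9 + 6 - + 4 + 7 5 + 4 7 - 3 - * +

Post-order on an expression tree gives postfix notation: for each operator, emit left operand, right operand, then the operator.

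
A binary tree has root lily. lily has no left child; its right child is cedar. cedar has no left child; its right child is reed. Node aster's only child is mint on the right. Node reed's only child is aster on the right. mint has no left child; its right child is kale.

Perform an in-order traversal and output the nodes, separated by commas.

In-order visits the left subtree, then the node, then the right subtree.
At lily: no left child.
Visit lily.
At lily: go right to cedar.
  At cedar: no left child.
  Visit cedar.
  At cedar: go right to reed.
    At reed: no left child.
    Visit reed.
    At reed: go right to aster.
      At aster: no left child.
      Visit aster.
      At aster: go right to mint.
        At mint: no left child.
        Visit mint.
        At mint: go right to kale.
          kale is a leaf — visit kale.

lily, cedar, reed, aster, mint, kale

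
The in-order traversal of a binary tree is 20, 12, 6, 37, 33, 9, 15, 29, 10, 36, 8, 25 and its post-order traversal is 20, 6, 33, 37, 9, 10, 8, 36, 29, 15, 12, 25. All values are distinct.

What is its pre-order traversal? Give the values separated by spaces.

The last element of post-order is the root; it splits in-order into left and right subtrees.
Root 25: left subtree has 11 nodes {20, 12, 6, 37, 33, 9, 15, 29, 10, 36, 8}, right has 0 { }.
  Root 12: left subtree has 1 node {20}, right has 9 {6, 37, 33, 9, 15, 29, 10, 36, 8}.
    Root 15: left subtree has 4 nodes {6, 37, 33, 9}, right has 4 {29, 10, 36, 8}.
      Root 9: left subtree has 3 nodes {6, 37, 33}, right has 0 { }.
        Root 37: left subtree has 1 node {6}, right has 1 {33}.
      Root 29: left subtree has 0 nodes { }, right has 3 {10, 36, 8}.
        Root 36: left subtree has 1 node {10}, right has 1 {8}.

25 12 20 15 9 37 6 33 29 36 10 8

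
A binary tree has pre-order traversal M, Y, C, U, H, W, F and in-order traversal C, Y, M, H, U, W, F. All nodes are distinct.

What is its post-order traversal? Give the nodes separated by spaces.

C Y H F W U M

The first element of pre-order is the root; it splits in-order into left and right subtrees.
Root M: left subtree has 2 nodes {C, Y}, right has 4 {H, U, W, F}.
  Root Y: left subtree has 1 node {C}, right has 0 { }.
  Root U: left subtree has 1 node {H}, right has 2 {W, F}.
    Root W: left subtree has 0 nodes { }, right has 1 {F}.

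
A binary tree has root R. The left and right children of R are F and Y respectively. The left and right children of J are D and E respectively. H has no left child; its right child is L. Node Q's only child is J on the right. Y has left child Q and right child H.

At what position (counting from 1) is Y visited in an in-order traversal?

7

In-order visits the left subtree, then the node, then the right subtree.
At R: go left to F.
  F is a leaf — visit F.
Visit R.
At R: go right to Y.
  At Y: go left to Q.
    At Q: no left child.
    Visit Q.
    At Q: go right to J.
      At J: go left to D.
        D is a leaf — visit D.
      Visit J.
      At J: go right to E.
        E is a leaf — visit E.
  Visit Y.
  At Y: go right to H.
    At H: no left child.
    Visit H.
    At H: go right to L.
      L is a leaf — visit L.
Full in-order sequence: F, R, Q, D, J, E, Y, H, L.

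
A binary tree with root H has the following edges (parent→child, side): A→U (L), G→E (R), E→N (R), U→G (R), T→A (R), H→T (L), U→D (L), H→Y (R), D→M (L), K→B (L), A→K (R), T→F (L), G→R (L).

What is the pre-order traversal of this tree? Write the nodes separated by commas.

H, T, F, A, U, D, M, G, R, E, N, K, B, Y

Pre-order visits the node, then its left subtree, then its right subtree.
Visit H.
At H: go left to T.
  Visit T.
  At T: go left to F.
    F is a leaf — visit F.
  At T: go right to A.
    Visit A.
    At A: go left to U.
      Visit U.
      At U: go left to D.
        Visit D.
        At D: go left to M.
          M is a leaf — visit M.
        At D: no right child.
      At U: go right to G.
        Visit G.
        At G: go left to R.
          R is a leaf — visit R.
        At G: go right to E.
          Visit E.
          At E: no left child.
          At E: go right to N.
            N is a leaf — visit N.
    At A: go right to K.
      Visit K.
      At K: go left to B.
        B is a leaf — visit B.
      At K: no right child.
At H: go right to Y.
  Y is a leaf — visit Y.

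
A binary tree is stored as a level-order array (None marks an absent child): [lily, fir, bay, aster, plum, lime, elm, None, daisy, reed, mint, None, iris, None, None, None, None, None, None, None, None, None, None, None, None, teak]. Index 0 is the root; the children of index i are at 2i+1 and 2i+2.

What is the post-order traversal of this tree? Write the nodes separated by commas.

daisy, aster, reed, mint, plum, fir, teak, iris, lime, elm, bay, lily

Post-order visits the left subtree, then the right subtree, then the node.
At lily: go left to fir.
  At fir: go left to aster.
    At aster: no left child.
    At aster: go right to daisy.
      daisy is a leaf — visit daisy.
    Visit aster.
  At fir: go right to plum.
    At plum: go left to reed.
      reed is a leaf — visit reed.
    At plum: go right to mint.
      mint is a leaf — visit mint.
    Visit plum.
  Visit fir.
At lily: go right to bay.
  At bay: go left to lime.
    At lime: no left child.
    At lime: go right to iris.
      At iris: go left to teak.
        teak is a leaf — visit teak.
      At iris: no right child.
      Visit iris.
    Visit lime.
  At bay: go right to elm.
    elm is a leaf — visit elm.
  Visit bay.
Visit lily.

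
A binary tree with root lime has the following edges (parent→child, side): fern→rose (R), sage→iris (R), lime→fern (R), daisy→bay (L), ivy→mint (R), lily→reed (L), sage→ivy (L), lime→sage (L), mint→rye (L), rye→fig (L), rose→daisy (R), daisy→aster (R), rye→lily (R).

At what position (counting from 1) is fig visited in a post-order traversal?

1

Post-order visits the left subtree, then the right subtree, then the node.
At lime: go left to sage.
  At sage: go left to ivy.
    At ivy: no left child.
    At ivy: go right to mint.
      At mint: go left to rye.
        At rye: go left to fig.
          fig is a leaf — visit fig.
        At rye: go right to lily.
          At lily: go left to reed.
            reed is a leaf — visit reed.
          At lily: no right child.
          Visit lily.
        Visit rye.
      At mint: no right child.
      Visit mint.
    Visit ivy.
  At sage: go right to iris.
    iris is a leaf — visit iris.
  Visit sage.
At lime: go right to fern.
  At fern: no left child.
  At fern: go right to rose.
    At rose: no left child.
    At rose: go right to daisy.
      At daisy: go left to bay.
        bay is a leaf — visit bay.
      At daisy: go right to aster.
        aster is a leaf — visit aster.
      Visit daisy.
    Visit rose.
  Visit fern.
Visit lime.
Full post-order sequence: fig, reed, lily, rye, mint, ivy, iris, sage, bay, aster, daisy, rose, fern, lime.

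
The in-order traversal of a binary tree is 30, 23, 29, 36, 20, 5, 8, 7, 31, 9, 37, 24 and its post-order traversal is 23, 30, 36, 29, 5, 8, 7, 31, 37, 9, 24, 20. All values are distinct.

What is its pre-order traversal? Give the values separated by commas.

20, 29, 30, 23, 36, 24, 9, 31, 7, 8, 5, 37

The last element of post-order is the root; it splits in-order into left and right subtrees.
Root 20: left subtree has 4 nodes {30, 23, 29, 36}, right has 7 {5, 8, 7, 31, 9, 37, 24}.
  Root 29: left subtree has 2 nodes {30, 23}, right has 1 {36}.
    Root 30: left subtree has 0 nodes { }, right has 1 {23}.
  Root 24: left subtree has 6 nodes {5, 8, 7, 31, 9, 37}, right has 0 { }.
    Root 9: left subtree has 4 nodes {5, 8, 7, 31}, right has 1 {37}.
      Root 31: left subtree has 3 nodes {5, 8, 7}, right has 0 { }.
        Root 7: left subtree has 2 nodes {5, 8}, right has 0 { }.
          Root 8: left subtree has 1 node {5}, right has 0 { }.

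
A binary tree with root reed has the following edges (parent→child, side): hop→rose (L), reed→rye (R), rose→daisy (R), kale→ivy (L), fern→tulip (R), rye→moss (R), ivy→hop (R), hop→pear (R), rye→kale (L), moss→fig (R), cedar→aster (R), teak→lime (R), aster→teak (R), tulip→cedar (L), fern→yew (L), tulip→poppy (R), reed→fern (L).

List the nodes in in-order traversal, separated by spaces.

In-order visits the left subtree, then the node, then the right subtree.
At reed: go left to fern.
  At fern: go left to yew.
    yew is a leaf — visit yew.
  Visit fern.
  At fern: go right to tulip.
    At tulip: go left to cedar.
      At cedar: no left child.
      Visit cedar.
      At cedar: go right to aster.
        At aster: no left child.
        Visit aster.
        At aster: go right to teak.
          At teak: no left child.
          Visit teak.
          At teak: go right to lime.
            lime is a leaf — visit lime.
    Visit tulip.
    At tulip: go right to poppy.
      poppy is a leaf — visit poppy.
Visit reed.
At reed: go right to rye.
  At rye: go left to kale.
    At kale: go left to ivy.
      At ivy: no left child.
      Visit ivy.
      At ivy: go right to hop.
        At hop: go left to rose.
          At rose: no left child.
          Visit rose.
          At rose: go right to daisy.
            daisy is a leaf — visit daisy.
        Visit hop.
        At hop: go right to pear.
          pear is a leaf — visit pear.
    Visit kale.
    At kale: no right child.
  Visit rye.
  At rye: go right to moss.
    At moss: no left child.
    Visit moss.
    At moss: go right to fig.
      fig is a leaf — visit fig.

yew fern cedar aster teak lime tulip poppy reed ivy rose daisy hop pear kale rye moss fig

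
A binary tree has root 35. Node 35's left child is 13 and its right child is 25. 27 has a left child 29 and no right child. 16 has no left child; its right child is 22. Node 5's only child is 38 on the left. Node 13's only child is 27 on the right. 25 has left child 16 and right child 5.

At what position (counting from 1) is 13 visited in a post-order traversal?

3

Post-order visits the left subtree, then the right subtree, then the node.
At 35: go left to 13.
  At 13: no left child.
  At 13: go right to 27.
    At 27: go left to 29.
      29 is a leaf — visit 29.
    At 27: no right child.
    Visit 27.
  Visit 13.
At 35: go right to 25.
  At 25: go left to 16.
    At 16: no left child.
    At 16: go right to 22.
      22 is a leaf — visit 22.
    Visit 16.
  At 25: go right to 5.
    At 5: go left to 38.
      38 is a leaf — visit 38.
    At 5: no right child.
    Visit 5.
  Visit 25.
Visit 35.
Full post-order sequence: 29, 27, 13, 22, 16, 38, 5, 25, 35.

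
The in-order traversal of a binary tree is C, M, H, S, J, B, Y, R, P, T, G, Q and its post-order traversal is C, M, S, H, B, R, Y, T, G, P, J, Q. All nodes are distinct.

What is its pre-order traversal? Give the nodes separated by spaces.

Q J H M C S P Y B R G T

The last element of post-order is the root; it splits in-order into left and right subtrees.
Root Q: left subtree has 11 nodes {C, M, H, S, J, B, Y, R, P, T, G}, right has 0 { }.
  Root J: left subtree has 4 nodes {C, M, H, S}, right has 6 {B, Y, R, P, T, G}.
    Root H: left subtree has 2 nodes {C, M}, right has 1 {S}.
      Root M: left subtree has 1 node {C}, right has 0 { }.
    Root P: left subtree has 3 nodes {B, Y, R}, right has 2 {T, G}.
      Root Y: left subtree has 1 node {B}, right has 1 {R}.
      Root G: left subtree has 1 node {T}, right has 0 { }.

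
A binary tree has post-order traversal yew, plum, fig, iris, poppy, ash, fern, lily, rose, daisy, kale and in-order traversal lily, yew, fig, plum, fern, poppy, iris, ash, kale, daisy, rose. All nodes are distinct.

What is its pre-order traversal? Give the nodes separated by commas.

kale, lily, fern, fig, yew, plum, ash, poppy, iris, daisy, rose

The last element of post-order is the root; it splits in-order into left and right subtrees.
Root kale: left subtree has 8 nodes {lily, yew, fig, plum, fern, poppy, iris, ash}, right has 2 {daisy, rose}.
  Root lily: left subtree has 0 nodes { }, right has 7 {yew, fig, plum, fern, poppy, iris, ash}.
    Root fern: left subtree has 3 nodes {yew, fig, plum}, right has 3 {poppy, iris, ash}.
      Root fig: left subtree has 1 node {yew}, right has 1 {plum}.
      Root ash: left subtree has 2 nodes {poppy, iris}, right has 0 { }.
        Root poppy: left subtree has 0 nodes { }, right has 1 {iris}.
  Root daisy: left subtree has 0 nodes { }, right has 1 {rose}.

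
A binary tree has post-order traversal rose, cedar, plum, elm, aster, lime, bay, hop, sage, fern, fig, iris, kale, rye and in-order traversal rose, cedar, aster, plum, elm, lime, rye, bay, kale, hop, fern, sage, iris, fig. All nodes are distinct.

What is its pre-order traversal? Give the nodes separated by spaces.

The last element of post-order is the root; it splits in-order into left and right subtrees.
Root rye: left subtree has 6 nodes {rose, cedar, aster, plum, elm, lime}, right has 7 {bay, kale, hop, fern, sage, iris, fig}.
  Root lime: left subtree has 5 nodes {rose, cedar, aster, plum, elm}, right has 0 { }.
    Root aster: left subtree has 2 nodes {rose, cedar}, right has 2 {plum, elm}.
      Root cedar: left subtree has 1 node {rose}, right has 0 { }.
      Root elm: left subtree has 1 node {plum}, right has 0 { }.
  Root kale: left subtree has 1 node {bay}, right has 5 {hop, fern, sage, iris, fig}.
    Root iris: left subtree has 3 nodes {hop, fern, sage}, right has 1 {fig}.
      Root fern: left subtree has 1 node {hop}, right has 1 {sage}.

rye lime aster cedar rose elm plum kale bay iris fern hop sage fig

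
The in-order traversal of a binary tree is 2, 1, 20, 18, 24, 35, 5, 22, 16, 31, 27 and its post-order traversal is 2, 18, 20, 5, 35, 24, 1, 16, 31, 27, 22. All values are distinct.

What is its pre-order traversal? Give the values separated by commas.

22, 1, 2, 24, 20, 18, 35, 5, 27, 31, 16

The last element of post-order is the root; it splits in-order into left and right subtrees.
Root 22: left subtree has 7 nodes {2, 1, 20, 18, 24, 35, 5}, right has 3 {16, 31, 27}.
  Root 1: left subtree has 1 node {2}, right has 5 {20, 18, 24, 35, 5}.
    Root 24: left subtree has 2 nodes {20, 18}, right has 2 {35, 5}.
      Root 20: left subtree has 0 nodes { }, right has 1 {18}.
      Root 35: left subtree has 0 nodes { }, right has 1 {5}.
  Root 27: left subtree has 2 nodes {16, 31}, right has 0 { }.
    Root 31: left subtree has 1 node {16}, right has 0 { }.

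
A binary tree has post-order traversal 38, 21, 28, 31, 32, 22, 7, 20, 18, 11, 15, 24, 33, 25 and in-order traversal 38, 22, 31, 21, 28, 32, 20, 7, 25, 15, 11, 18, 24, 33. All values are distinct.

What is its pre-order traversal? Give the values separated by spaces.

25 20 22 38 32 31 28 21 7 33 24 15 11 18

The last element of post-order is the root; it splits in-order into left and right subtrees.
Root 25: left subtree has 8 nodes {38, 22, 31, 21, 28, 32, 20, 7}, right has 5 {15, 11, 18, 24, 33}.
  Root 20: left subtree has 6 nodes {38, 22, 31, 21, 28, 32}, right has 1 {7}.
    Root 22: left subtree has 1 node {38}, right has 4 {31, 21, 28, 32}.
      Root 32: left subtree has 3 nodes {31, 21, 28}, right has 0 { }.
        Root 31: left subtree has 0 nodes { }, right has 2 {21, 28}.
          Root 28: left subtree has 1 node {21}, right has 0 { }.
  Root 33: left subtree has 4 nodes {15, 11, 18, 24}, right has 0 { }.
    Root 24: left subtree has 3 nodes {15, 11, 18}, right has 0 { }.
      Root 15: left subtree has 0 nodes { }, right has 2 {11, 18}.
        Root 11: left subtree has 0 nodes { }, right has 1 {18}.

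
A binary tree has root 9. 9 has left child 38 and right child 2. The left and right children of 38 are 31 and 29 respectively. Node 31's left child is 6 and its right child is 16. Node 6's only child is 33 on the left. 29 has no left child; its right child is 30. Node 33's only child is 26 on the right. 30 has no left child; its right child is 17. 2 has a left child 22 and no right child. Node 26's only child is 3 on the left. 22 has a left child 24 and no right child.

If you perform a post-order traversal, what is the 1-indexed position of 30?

Post-order visits the left subtree, then the right subtree, then the node.
At 9: go left to 38.
  At 38: go left to 31.
    At 31: go left to 6.
      At 6: go left to 33.
        At 33: no left child.
        At 33: go right to 26.
          At 26: go left to 3.
            3 is a leaf — visit 3.
          At 26: no right child.
          Visit 26.
        Visit 33.
      At 6: no right child.
      Visit 6.
    At 31: go right to 16.
      16 is a leaf — visit 16.
    Visit 31.
  At 38: go right to 29.
    At 29: no left child.
    At 29: go right to 30.
      At 30: no left child.
      At 30: go right to 17.
        17 is a leaf — visit 17.
      Visit 30.
    Visit 29.
  Visit 38.
At 9: go right to 2.
  At 2: go left to 22.
    At 22: go left to 24.
      24 is a leaf — visit 24.
    At 22: no right child.
    Visit 22.
  At 2: no right child.
  Visit 2.
Visit 9.
Full post-order sequence: 3, 26, 33, 6, 16, 31, 17, 30, 29, 38, 24, 22, 2, 9.

8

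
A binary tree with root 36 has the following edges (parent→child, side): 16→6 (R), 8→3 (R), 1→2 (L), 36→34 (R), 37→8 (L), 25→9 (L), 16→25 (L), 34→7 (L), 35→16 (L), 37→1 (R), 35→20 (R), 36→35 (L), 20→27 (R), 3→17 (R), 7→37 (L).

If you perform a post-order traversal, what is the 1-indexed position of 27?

Post-order visits the left subtree, then the right subtree, then the node.
At 36: go left to 35.
  At 35: go left to 16.
    At 16: go left to 25.
      At 25: go left to 9.
        9 is a leaf — visit 9.
      At 25: no right child.
      Visit 25.
    At 16: go right to 6.
      6 is a leaf — visit 6.
    Visit 16.
  At 35: go right to 20.
    At 20: no left child.
    At 20: go right to 27.
      27 is a leaf — visit 27.
    Visit 20.
  Visit 35.
At 36: go right to 34.
  At 34: go left to 7.
    At 7: go left to 37.
      At 37: go left to 8.
        At 8: no left child.
        At 8: go right to 3.
          At 3: no left child.
          At 3: go right to 17.
            17 is a leaf — visit 17.
          Visit 3.
        Visit 8.
      At 37: go right to 1.
        At 1: go left to 2.
          2 is a leaf — visit 2.
        At 1: no right child.
        Visit 1.
      Visit 37.
    At 7: no right child.
    Visit 7.
  At 34: no right child.
  Visit 34.
Visit 36.
Full post-order sequence: 9, 25, 6, 16, 27, 20, 35, 17, 3, 8, 2, 1, 37, 7, 34, 36.

5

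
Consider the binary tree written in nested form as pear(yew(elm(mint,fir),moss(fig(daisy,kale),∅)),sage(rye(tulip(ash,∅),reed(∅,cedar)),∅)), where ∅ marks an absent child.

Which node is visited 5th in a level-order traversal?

Level-order visits nodes level by level from the root, left to right within each level.
Level 0: pear
Level 1: yew, sage
Level 2: elm, moss, rye
Level 3: mint, fir, fig, tulip, reed
Level 4: daisy, kale, ash, cedar
Full level-order sequence: pear, yew, sage, elm, moss, rye, mint, fir, fig, tulip, reed, daisy, kale, ash, cedar.

moss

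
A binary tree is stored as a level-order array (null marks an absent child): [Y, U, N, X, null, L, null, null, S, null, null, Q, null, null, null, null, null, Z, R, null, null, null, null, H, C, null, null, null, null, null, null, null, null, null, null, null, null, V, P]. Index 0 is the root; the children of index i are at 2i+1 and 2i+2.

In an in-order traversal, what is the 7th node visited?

U

In-order visits the left subtree, then the node, then the right subtree.
At Y: go left to U.
  At U: go left to X.
    At X: no left child.
    Visit X.
    At X: go right to S.
      At S: go left to Z.
        Z is a leaf — visit Z.
      Visit S.
      At S: go right to R.
        At R: go left to V.
          V is a leaf — visit V.
        Visit R.
        At R: go right to P.
          P is a leaf — visit P.
  Visit U.
  At U: no right child.
Visit Y.
At Y: go right to N.
  At N: go left to L.
    At L: go left to Q.
      At Q: go left to H.
        H is a leaf — visit H.
      Visit Q.
      At Q: go right to C.
        C is a leaf — visit C.
    Visit L.
    At L: no right child.
  Visit N.
  At N: no right child.
Full in-order sequence: X, Z, S, V, R, P, U, Y, H, Q, C, L, N.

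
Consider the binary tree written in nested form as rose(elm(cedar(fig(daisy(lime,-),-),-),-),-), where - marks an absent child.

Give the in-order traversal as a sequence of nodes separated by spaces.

lime daisy fig cedar elm rose

In-order visits the left subtree, then the node, then the right subtree.
At rose: go left to elm.
  At elm: go left to cedar.
    At cedar: go left to fig.
      At fig: go left to daisy.
        At daisy: go left to lime.
          lime is a leaf — visit lime.
        Visit daisy.
        At daisy: no right child.
      Visit fig.
      At fig: no right child.
    Visit cedar.
    At cedar: no right child.
  Visit elm.
  At elm: no right child.
Visit rose.
At rose: no right child.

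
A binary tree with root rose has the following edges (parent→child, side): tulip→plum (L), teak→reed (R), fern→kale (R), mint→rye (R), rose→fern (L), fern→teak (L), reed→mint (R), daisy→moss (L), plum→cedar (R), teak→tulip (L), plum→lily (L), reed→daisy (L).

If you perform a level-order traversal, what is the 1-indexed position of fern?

2

Level-order visits nodes level by level from the root, left to right within each level.
Level 0: rose
Level 1: fern
Level 2: teak, kale
Level 3: tulip, reed
Level 4: plum, daisy, mint
Level 5: lily, cedar, moss, rye
Full level-order sequence: rose, fern, teak, kale, tulip, reed, plum, daisy, mint, lily, cedar, moss, rye.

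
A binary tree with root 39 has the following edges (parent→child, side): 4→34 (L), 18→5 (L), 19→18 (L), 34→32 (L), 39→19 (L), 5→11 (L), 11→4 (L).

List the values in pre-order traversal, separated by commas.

39, 19, 18, 5, 11, 4, 34, 32

Pre-order visits the node, then its left subtree, then its right subtree.
Visit 39.
At 39: go left to 19.
  Visit 19.
  At 19: go left to 18.
    Visit 18.
    At 18: go left to 5.
      Visit 5.
      At 5: go left to 11.
        Visit 11.
        At 11: go left to 4.
          Visit 4.
          At 4: go left to 34.
            Visit 34.
            At 34: go left to 32.
              32 is a leaf — visit 32.
            At 34: no right child.
          At 4: no right child.
        At 11: no right child.
      At 5: no right child.
    At 18: no right child.
  At 19: no right child.
At 39: no right child.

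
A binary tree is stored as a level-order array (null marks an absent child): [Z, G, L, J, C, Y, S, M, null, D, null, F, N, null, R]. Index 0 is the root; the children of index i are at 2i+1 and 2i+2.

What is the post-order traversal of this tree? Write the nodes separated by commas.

Post-order visits the left subtree, then the right subtree, then the node.
At Z: go left to G.
  At G: go left to J.
    At J: go left to M.
      M is a leaf — visit M.
    At J: no right child.
    Visit J.
  At G: go right to C.
    At C: go left to D.
      D is a leaf — visit D.
    At C: no right child.
    Visit C.
  Visit G.
At Z: go right to L.
  At L: go left to Y.
    At Y: go left to F.
      F is a leaf — visit F.
    At Y: go right to N.
      N is a leaf — visit N.
    Visit Y.
  At L: go right to S.
    At S: no left child.
    At S: go right to R.
      R is a leaf — visit R.
    Visit S.
  Visit L.
Visit Z.

M, J, D, C, G, F, N, Y, R, S, L, Z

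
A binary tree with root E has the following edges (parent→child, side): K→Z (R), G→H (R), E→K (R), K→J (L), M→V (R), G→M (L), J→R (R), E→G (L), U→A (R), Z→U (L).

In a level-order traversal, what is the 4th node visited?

M

Level-order visits nodes level by level from the root, left to right within each level.
Level 0: E
Level 1: G, K
Level 2: M, H, J, Z
Level 3: V, R, U
Level 4: A
Full level-order sequence: E, G, K, M, H, J, Z, V, R, U, A.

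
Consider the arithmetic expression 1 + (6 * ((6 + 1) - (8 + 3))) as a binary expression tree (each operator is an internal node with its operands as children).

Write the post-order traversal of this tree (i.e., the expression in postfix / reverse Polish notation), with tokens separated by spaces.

1 6 6 1 + 8 3 + - * +

Post-order on an expression tree gives postfix notation: for each operator, emit left operand, right operand, then the operator.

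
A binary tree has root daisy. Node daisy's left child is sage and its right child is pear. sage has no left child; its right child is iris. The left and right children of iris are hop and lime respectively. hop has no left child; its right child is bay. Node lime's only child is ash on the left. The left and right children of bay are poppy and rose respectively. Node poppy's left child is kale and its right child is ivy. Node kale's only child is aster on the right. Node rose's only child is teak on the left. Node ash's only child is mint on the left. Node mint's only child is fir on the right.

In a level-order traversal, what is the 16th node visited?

aster

Level-order visits nodes level by level from the root, left to right within each level.
Level 0: daisy
Level 1: sage, pear
Level 2: iris
Level 3: hop, lime
Level 4: bay, ash
Level 5: poppy, rose, mint
Level 6: kale, ivy, teak, fir
Level 7: aster
Full level-order sequence: daisy, sage, pear, iris, hop, lime, bay, ash, poppy, rose, mint, kale, ivy, teak, fir, aster.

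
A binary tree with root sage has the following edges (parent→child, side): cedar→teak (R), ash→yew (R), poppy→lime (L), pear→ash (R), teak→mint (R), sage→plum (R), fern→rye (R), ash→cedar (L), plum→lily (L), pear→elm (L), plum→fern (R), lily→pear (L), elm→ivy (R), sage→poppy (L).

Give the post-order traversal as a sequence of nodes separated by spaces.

lime poppy ivy elm mint teak cedar yew ash pear lily rye fern plum sage

Post-order visits the left subtree, then the right subtree, then the node.
At sage: go left to poppy.
  At poppy: go left to lime.
    lime is a leaf — visit lime.
  At poppy: no right child.
  Visit poppy.
At sage: go right to plum.
  At plum: go left to lily.
    At lily: go left to pear.
      At pear: go left to elm.
        At elm: no left child.
        At elm: go right to ivy.
          ivy is a leaf — visit ivy.
        Visit elm.
      At pear: go right to ash.
        At ash: go left to cedar.
          At cedar: no left child.
          At cedar: go right to teak.
            At teak: no left child.
            At teak: go right to mint.
              mint is a leaf — visit mint.
            Visit teak.
          Visit cedar.
        At ash: go right to yew.
          yew is a leaf — visit yew.
        Visit ash.
      Visit pear.
    At lily: no right child.
    Visit lily.
  At plum: go right to fern.
    At fern: no left child.
    At fern: go right to rye.
      rye is a leaf — visit rye.
    Visit fern.
  Visit plum.
Visit sage.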